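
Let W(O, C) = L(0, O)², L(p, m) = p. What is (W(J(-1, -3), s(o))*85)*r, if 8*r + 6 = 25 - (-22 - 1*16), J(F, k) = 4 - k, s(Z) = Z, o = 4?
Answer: 0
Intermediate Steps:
W(O, C) = 0 (W(O, C) = 0² = 0)
r = 57/8 (r = -¾ + (25 - (-22 - 1*16))/8 = -¾ + (25 - (-22 - 16))/8 = -¾ + (25 - 1*(-38))/8 = -¾ + (25 + 38)/8 = -¾ + (⅛)*63 = -¾ + 63/8 = 57/8 ≈ 7.1250)
(W(J(-1, -3), s(o))*85)*r = (0*85)*(57/8) = 0*(57/8) = 0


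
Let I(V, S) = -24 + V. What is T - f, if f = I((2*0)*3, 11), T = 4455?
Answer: 4479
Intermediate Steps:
f = -24 (f = -24 + (2*0)*3 = -24 + 0*3 = -24 + 0 = -24)
T - f = 4455 - 1*(-24) = 4455 + 24 = 4479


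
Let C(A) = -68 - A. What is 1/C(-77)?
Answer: ⅑ ≈ 0.11111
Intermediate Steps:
1/C(-77) = 1/(-68 - 1*(-77)) = 1/(-68 + 77) = 1/9 = ⅑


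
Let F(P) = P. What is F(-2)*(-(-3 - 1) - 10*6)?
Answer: 112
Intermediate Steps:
F(-2)*(-(-3 - 1) - 10*6) = -2*(-(-3 - 1) - 10*6) = -2*(-1*(-4) - 60) = -2*(4 - 60) = -2*(-56) = 112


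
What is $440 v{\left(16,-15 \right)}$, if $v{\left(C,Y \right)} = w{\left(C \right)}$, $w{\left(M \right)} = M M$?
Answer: $112640$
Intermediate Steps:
$w{\left(M \right)} = M^{2}$
$v{\left(C,Y \right)} = C^{2}$
$440 v{\left(16,-15 \right)} = 440 \cdot 16^{2} = 440 \cdot 256 = 112640$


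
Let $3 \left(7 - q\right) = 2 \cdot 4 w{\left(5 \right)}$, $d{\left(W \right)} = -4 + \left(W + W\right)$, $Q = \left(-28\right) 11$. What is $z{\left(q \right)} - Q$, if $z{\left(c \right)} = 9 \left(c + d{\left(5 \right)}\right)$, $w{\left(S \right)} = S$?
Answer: $305$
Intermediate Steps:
$Q = -308$
$d{\left(W \right)} = -4 + 2 W$
$q = - \frac{19}{3}$ ($q = 7 - \frac{2 \cdot 4 \cdot 5}{3} = 7 - \frac{8 \cdot 5}{3} = 7 - \frac{40}{3} = - \frac{19}{3} \approx -6.3333$)
$z{\left(c \right)} = 54 + 9 c$ ($z{\left(c \right)} = 9 \left(c + \left(-4 + 2 \cdot 5\right)\right) = 9 \left(c + \left(-4 + 10\right)\right) = 9 \left(c + 6\right) = 9 \left(6 + c\right) = 54 + 9 c$)
$z{\left(q \right)} - Q = \left(54 + 9 \left(- \frac{19}{3}\right)\right) - -308 = \left(54 - 57\right) + 308 = -3 + 308 = 305$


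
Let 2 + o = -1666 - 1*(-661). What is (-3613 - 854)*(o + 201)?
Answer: 3600402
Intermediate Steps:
o = -1007 (o = -2 + (-1666 - 1*(-661)) = -2 + (-1666 + 661) = -2 - 1005 = -1007)
(-3613 - 854)*(o + 201) = (-3613 - 854)*(-1007 + 201) = -4467*(-806) = 3600402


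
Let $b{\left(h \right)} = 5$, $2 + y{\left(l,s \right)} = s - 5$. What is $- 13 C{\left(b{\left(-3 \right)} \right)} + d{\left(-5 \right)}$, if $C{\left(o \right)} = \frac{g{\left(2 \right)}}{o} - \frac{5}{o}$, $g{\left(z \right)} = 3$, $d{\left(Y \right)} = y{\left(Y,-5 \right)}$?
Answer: $- \frac{34}{5} \approx -6.8$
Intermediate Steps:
$y{\left(l,s \right)} = -7 + s$ ($y{\left(l,s \right)} = -2 + \left(s - 5\right) = -2 + \left(-5 + s\right) = -7 + s$)
$d{\left(Y \right)} = -12$ ($d{\left(Y \right)} = -7 - 5 = -12$)
$C{\left(o \right)} = - \frac{2}{o}$ ($C{\left(o \right)} = \frac{3}{o} - \frac{5}{o} = - \frac{2}{o}$)
$- 13 C{\left(b{\left(-3 \right)} \right)} + d{\left(-5 \right)} = - 13 \left(- \frac{2}{5}\right) - 12 = - 13 \left(\left(-2\right) \frac{1}{5}\right) - 12 = \left(-13\right) \left(- \frac{2}{5}\right) - 12 = \frac{26}{5} - 12 = - \frac{34}{5}$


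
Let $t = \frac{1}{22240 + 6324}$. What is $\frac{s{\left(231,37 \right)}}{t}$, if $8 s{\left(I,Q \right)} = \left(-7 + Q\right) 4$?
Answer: $428460$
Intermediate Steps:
$s{\left(I,Q \right)} = - \frac{7}{2} + \frac{Q}{2}$ ($s{\left(I,Q \right)} = \frac{\left(-7 + Q\right) 4}{8} = \frac{-28 + 4 Q}{8} = - \frac{7}{2} + \frac{Q}{2}$)
$t = \frac{1}{28564} \approx 3.5009 \cdot 10^{-5}$
$\frac{s{\left(231,37 \right)}}{t} = \left(- \frac{7}{2} + \frac{1}{2} \cdot 37\right) \frac{1}{\frac{1}{28564}} = \left(- \frac{7}{2} + \frac{37}{2}\right) 28564 = 15 \cdot 28564 = 428460$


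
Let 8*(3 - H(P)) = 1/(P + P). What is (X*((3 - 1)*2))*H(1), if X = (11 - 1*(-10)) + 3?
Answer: 282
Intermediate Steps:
H(P) = 3 - 1/(16*P) (H(P) = 3 - 1/(8*(P + P)) = 3 - 1/(2*P)/8 = 3 - 1/(16*P))
X = 24 (X = (11 + 10) + 3 = 21 + 3 = 24)
(X*((3 - 1)*2))*H(1) = (24*((3 - 1)*2))*(3 - 1/16/1) = (24*(2*2))*(3 - 1/16*1) = (24*4)*(3 - 1/16) = 96*(47/16) = 282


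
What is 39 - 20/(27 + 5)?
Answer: 307/8 ≈ 38.375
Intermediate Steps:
39 - 20/(27 + 5) = 39 - 20/32 = 39 + (1/32)*(-20) = 39 - 5/8 = 307/8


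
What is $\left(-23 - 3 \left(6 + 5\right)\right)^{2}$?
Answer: $3136$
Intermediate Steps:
$\left(-23 - 3 \left(6 + 5\right)\right)^{2} = \left(-23 - 33\right)^{2} = \left(-56\right)^{2} = 3136$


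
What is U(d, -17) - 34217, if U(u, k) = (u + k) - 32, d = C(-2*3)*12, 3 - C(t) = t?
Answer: -34158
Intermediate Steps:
C(t) = 3 - t
d = 108 (d = (3 - (-2)*3)*12 = (3 - 1*(-6))*12 = (3 + 6)*12 = 9*12 = 108)
U(u, k) = -32 + k + u (U(u, k) = (k + u) - 32 = -32 + k + u)
U(d, -17) - 34217 = (-32 - 17 + 108) - 34217 = 59 - 34217 = -34158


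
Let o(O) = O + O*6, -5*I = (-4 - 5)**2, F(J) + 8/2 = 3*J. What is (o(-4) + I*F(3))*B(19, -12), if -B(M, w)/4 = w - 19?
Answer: -13516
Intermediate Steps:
B(M, w) = 76 - 4*w (B(M, w) = -4*(w - 19) = -4*(-19 + w) = 76 - 4*w)
F(J) = -4 + 3*J
I = -81/5 (I = -(-4 - 5)**2/5 = -1/5*(-9)**2 = -1/5*81 = -81/5 ≈ -16.200)
o(O) = 7*O (o(O) = O + 6*O = 7*O)
(o(-4) + I*F(3))*B(19, -12) = (7*(-4) - 81*(-4 + 3*3)/5)*(76 - 4*(-12)) = (-28 - 81*(-4 + 9)/5)*(76 + 48) = (-28 - 81/5*5)*124 = (-28 - 81)*124 = -109*124 = -13516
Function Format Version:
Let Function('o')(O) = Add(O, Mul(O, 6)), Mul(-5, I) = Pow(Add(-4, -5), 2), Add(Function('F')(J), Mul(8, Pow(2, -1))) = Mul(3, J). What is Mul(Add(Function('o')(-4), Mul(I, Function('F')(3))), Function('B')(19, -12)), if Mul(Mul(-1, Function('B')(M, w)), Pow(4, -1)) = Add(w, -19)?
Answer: -13516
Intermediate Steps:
Function('B')(M, w) = Add(76, Mul(-4, w)) (Function('B')(M, w) = Mul(-4, Add(w, -19)) = Mul(-4, Add(-19, w)) = Add(76, Mul(-4, w)))
Function('F')(J) = Add(-4, Mul(3, J))
I = Rational(-81, 5) (I = Mul(Rational(-1, 5), Pow(Add(-4, -5), 2)) = Mul(Rational(-1, 5), Pow(-9, 2)) = Mul(Rational(-1, 5), 81) = Rational(-81, 5) ≈ -16.200)
Function('o')(O) = Mul(7, O) (Function('o')(O) = Add(O, Mul(6, O)) = Mul(7, O))
Mul(Add(Function('o')(-4), Mul(I, Function('F')(3))), Function('B')(19, -12)) = Mul(Add(Mul(7, -4), Mul(Rational(-81, 5), Add(-4, Mul(3, 3)))), Add(76, Mul(-4, -12))) = Mul(Add(-28, Mul(Rational(-81, 5), Add(-4, 9))), Add(76, 48)) = Mul(Add(-28, Mul(Rational(-81, 5), 5)), 124) = Mul(Add(-28, -81), 124) = Mul(-109, 124) = -13516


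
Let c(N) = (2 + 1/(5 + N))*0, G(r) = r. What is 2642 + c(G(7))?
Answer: 2642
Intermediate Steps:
c(N) = 0
2642 + c(G(7)) = 2642 + 0 = 2642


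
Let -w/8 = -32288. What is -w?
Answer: -258304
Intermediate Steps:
w = 258304 (w = -8*(-32288) = 258304)
-w = -1*258304 = -258304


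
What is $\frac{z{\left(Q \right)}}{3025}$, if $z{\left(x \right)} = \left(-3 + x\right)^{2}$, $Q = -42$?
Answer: $\frac{81}{121} \approx 0.66942$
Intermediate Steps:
$\frac{z{\left(Q \right)}}{3025} = \frac{\left(-3 - 42\right)^{2}}{3025} = \left(-45\right)^{2} \cdot \frac{1}{3025} = 2025 \cdot \frac{1}{3025} = \frac{81}{121}$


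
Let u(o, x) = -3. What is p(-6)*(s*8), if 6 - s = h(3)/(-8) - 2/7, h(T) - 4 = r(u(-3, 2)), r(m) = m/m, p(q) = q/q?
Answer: 387/7 ≈ 55.286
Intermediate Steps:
p(q) = 1
r(m) = 1
h(T) = 5 (h(T) = 4 + 1 = 5)
s = 387/56 (s = 6 - (5/(-8) - 2/7) = 6 - (5*(-⅛) - 2*⅐) = 6 - (-5/8 - 2/7) = 6 - 1*(-51/56) = 6 + 51/56 = 387/56 ≈ 6.9107)
p(-6)*(s*8) = 1*((387/56)*8) = 1*(387/7) = 387/7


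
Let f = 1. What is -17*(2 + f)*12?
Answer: -612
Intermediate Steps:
-17*(2 + f)*12 = -17*(2 + 1)*12 = -17*3*12 = -51*12 = -612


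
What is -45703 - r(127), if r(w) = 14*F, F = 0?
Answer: -45703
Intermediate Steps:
r(w) = 0 (r(w) = 14*0 = 0)
-45703 - r(127) = -45703 - 1*0 = -45703 + 0 = -45703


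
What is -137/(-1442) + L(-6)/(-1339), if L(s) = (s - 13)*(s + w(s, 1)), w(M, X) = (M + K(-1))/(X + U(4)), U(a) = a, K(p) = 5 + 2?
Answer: 1191/93730 ≈ 0.012707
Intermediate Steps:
K(p) = 7
w(M, X) = (7 + M)/(4 + X) (w(M, X) = (M + 7)/(X + 4) = (7 + M)/(4 + X))
L(s) = (-13 + s)*(7/5 + 6*s/5) (L(s) = (s - 13)*(s + (7 + s)/(4 + 1)) = (-13 + s)*(s + (7 + s)/5) = (-13 + s)*(s + (7/5 + s/5)) = (-13 + s)*(7/5 + 6*s/5))
-137/(-1442) + L(-6)/(-1339) = -137/(-1442) + (-91/5 - 71/5*(-6) + (6/5)*(-6)**2)/(-1339) = -137*(-1/1442) + (-91/5 + 426/5 + (6/5)*36)*(-1/1339) = 137/1442 + (-91/5 + 426/5 + 216/5)*(-1/1339) = 137/1442 + (551/5)*(-1/1339) = 137/1442 - 551/6695 = 1191/93730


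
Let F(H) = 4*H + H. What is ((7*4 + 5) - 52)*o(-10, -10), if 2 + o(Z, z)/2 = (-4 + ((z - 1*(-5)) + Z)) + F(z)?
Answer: 2698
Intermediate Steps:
F(H) = 5*H
o(Z, z) = -2 + 2*Z + 12*z (o(Z, z) = -4 + 2*((-4 + ((z - 1*(-5)) + Z)) + 5*z) = -4 + 2*((-4 + ((z + 5) + Z)) + 5*z) = -4 + 2*((-4 + ((5 + z) + Z)) + 5*z) = -4 + 2*((-4 + (5 + Z + z)) + 5*z) = -4 + 2*((1 + Z + z) + 5*z) = -4 + 2*(1 + Z + 6*z) = -4 + (2 + 2*Z + 12*z) = -2 + 2*Z + 12*z)
((7*4 + 5) - 52)*o(-10, -10) = ((7*4 + 5) - 52)*(-2 + 2*(-10) + 12*(-10)) = ((28 + 5) - 52)*(-2 - 20 - 120) = (33 - 52)*(-142) = -19*(-142) = 2698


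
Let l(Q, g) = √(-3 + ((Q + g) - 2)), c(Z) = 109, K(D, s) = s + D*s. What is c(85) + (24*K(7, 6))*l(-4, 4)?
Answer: 109 + 1152*I*√5 ≈ 109.0 + 2575.9*I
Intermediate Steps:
l(Q, g) = √(-5 + Q + g) (l(Q, g) = √(-3 + (-2 + Q + g)) = √(-5 + Q + g))
c(85) + (24*K(7, 6))*l(-4, 4) = 109 + (24*(6*(1 + 7)))*√(-5 - 4 + 4) = 109 + (24*(6*8))*√(-5) = 109 + (24*48)*(I*√5) = 109 + 1152*(I*√5) = 109 + 1152*I*√5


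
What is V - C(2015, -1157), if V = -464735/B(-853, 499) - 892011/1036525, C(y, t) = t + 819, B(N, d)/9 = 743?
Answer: 1855085700718/6931242675 ≈ 267.64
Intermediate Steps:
B(N, d) = 6687 (B(N, d) = 9*743 = 6687)
C(y, t) = 819 + t
V = -487674323432/6931242675 (V = -464735/6687 - 892011/1036525 = -487674323432/6931242675 ≈ -70.359)
V - C(2015, -1157) = -487674323432/6931242675 - (819 - 1157) = -487674323432/6931242675 - 1*(-338) = -487674323432/6931242675 + 338 = 1855085700718/6931242675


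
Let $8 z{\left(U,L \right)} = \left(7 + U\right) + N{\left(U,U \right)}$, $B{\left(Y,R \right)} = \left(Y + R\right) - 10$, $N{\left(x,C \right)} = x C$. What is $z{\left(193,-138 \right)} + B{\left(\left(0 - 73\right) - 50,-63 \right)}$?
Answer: $\frac{35881}{8} \approx 4485.1$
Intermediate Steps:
$N{\left(x,C \right)} = C x$
$B{\left(Y,R \right)} = -10 + R + Y$ ($B{\left(Y,R \right)} = \left(R + Y\right) - 10 = -10 + R + Y$)
$z{\left(U,L \right)} = \frac{7}{8} + \frac{U}{8} + \frac{U^{2}}{8}$ ($z{\left(U,L \right)} = \frac{\left(7 + U\right) + U U}{8} = \frac{\left(7 + U\right) + U^{2}}{8} = \frac{7 + U + U^{2}}{8} = \frac{7}{8} + \frac{U}{8} + \frac{U^{2}}{8}$)
$z{\left(193,-138 \right)} + B{\left(\left(0 - 73\right) - 50,-63 \right)} = \left(\frac{7}{8} + \frac{1}{8} \cdot 193 + \frac{193^{2}}{8}\right) - 196 = \left(\frac{7}{8} + \frac{193}{8} + \frac{1}{8} \cdot 37249\right) - 196 = \left(\frac{7}{8} + \frac{193}{8} + \frac{37249}{8}\right) - 196 = \frac{37449}{8} - 196 = \frac{35881}{8}$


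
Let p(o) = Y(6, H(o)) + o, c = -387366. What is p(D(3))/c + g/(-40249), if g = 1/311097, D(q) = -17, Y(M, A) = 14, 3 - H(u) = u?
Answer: 12521214031/1616780870601666 ≈ 7.7445e-6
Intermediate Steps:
H(u) = 3 - u
g = 1/311097 ≈ 3.2144e-6
p(o) = 14 + o
p(D(3))/c + g/(-40249) = (14 - 17)/(-387366) + (1/311097)/(-40249) = -3*(-1/387366) + (1/311097)*(-1/40249) = 1/129122 - 1/12521343153 = 12521214031/1616780870601666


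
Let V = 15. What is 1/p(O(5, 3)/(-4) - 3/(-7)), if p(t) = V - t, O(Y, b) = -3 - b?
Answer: 14/183 ≈ 0.076503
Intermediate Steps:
p(t) = 15 - t
1/p(O(5, 3)/(-4) - 3/(-7)) = 1/(15 - ((-3 - 1*3)/(-4) - 3/(-7))) = 1/(15 - ((-3 - 3)*(-¼) - 3*(-⅐))) = 1/(15 - (-6*(-¼) + 3/7)) = 1/(15 - (3/2 + 3/7)) = 1/(15 - 1*27/14) = 1/(15 - 27/14) = 1/(183/14) = 14/183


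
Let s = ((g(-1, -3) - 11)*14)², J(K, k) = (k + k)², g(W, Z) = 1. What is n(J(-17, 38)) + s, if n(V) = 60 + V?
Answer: 25436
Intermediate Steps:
J(K, k) = 4*k² (J(K, k) = (2*k)² = 4*k²)
s = 19600 (s = ((1 - 11)*14)² = (-10*14)² = (-140)² = 19600)
n(J(-17, 38)) + s = (60 + 4*38²) + 19600 = (60 + 4*1444) + 19600 = (60 + 5776) + 19600 = 5836 + 19600 = 25436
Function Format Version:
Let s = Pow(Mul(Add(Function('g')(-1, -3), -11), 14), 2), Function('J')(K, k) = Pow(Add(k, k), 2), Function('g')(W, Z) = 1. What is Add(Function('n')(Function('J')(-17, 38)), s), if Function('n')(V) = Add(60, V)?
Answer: 25436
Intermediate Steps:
Function('J')(K, k) = Mul(4, Pow(k, 2)) (Function('J')(K, k) = Pow(Mul(2, k), 2) = Mul(4, Pow(k, 2)))
s = 19600 (s = Pow(Mul(Add(1, -11), 14), 2) = Pow(Mul(-10, 14), 2) = Pow(-140, 2) = 19600)
Add(Function('n')(Function('J')(-17, 38)), s) = Add(Add(60, Mul(4, Pow(38, 2))), 19600) = Add(Add(60, Mul(4, 1444)), 19600) = Add(Add(60, 5776), 19600) = Add(5836, 19600) = 25436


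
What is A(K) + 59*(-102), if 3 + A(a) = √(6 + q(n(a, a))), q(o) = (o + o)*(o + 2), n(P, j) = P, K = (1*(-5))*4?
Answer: -6021 + 11*√6 ≈ -5994.1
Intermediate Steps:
K = -20 (K = -5*4 = -20)
q(o) = 2*o*(2 + o) (q(o) = (2*o)*(2 + o) = 2*o*(2 + o))
A(a) = -3 + √(6 + 2*a*(2 + a))
A(K) + 59*(-102) = (-3 + √2*√(3 - 20*(2 - 20))) + 59*(-102) = (-3 + √2*√(3 - 20*(-18))) - 6018 = (-3 + √2*√(3 + 360)) - 6018 = (-3 + √2*√363) - 6018 = (-3 + √2*(11*√3)) - 6018 = (-3 + 11*√6) - 6018 = -6021 + 11*√6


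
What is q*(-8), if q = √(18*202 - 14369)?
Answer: -8*I*√10733 ≈ -828.8*I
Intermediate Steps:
q = I*√10733 (q = √(3636 - 14369) = √(-10733) = I*√10733 ≈ 103.6*I)
q*(-8) = (I*√10733)*(-8) = -8*I*√10733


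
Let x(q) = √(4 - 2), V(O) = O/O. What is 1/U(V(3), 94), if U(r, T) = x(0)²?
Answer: ½ ≈ 0.50000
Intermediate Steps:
V(O) = 1
x(q) = √2
U(r, T) = 2 (U(r, T) = (√2)² = 2)
1/U(V(3), 94) = 1/2 = ½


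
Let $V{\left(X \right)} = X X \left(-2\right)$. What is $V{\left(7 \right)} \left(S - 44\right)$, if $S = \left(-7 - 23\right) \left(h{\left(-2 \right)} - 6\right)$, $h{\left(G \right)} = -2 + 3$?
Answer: $-10388$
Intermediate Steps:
$h{\left(G \right)} = 1$
$V{\left(X \right)} = - 2 X^{2}$ ($V{\left(X \right)} = X^{2} \left(-2\right) = - 2 X^{2}$)
$S = 150$ ($S = \left(-7 - 23\right) \left(1 - 6\right) = \left(-30\right) \left(-5\right) = 150$)
$V{\left(7 \right)} \left(S - 44\right) = - 2 \cdot 7^{2} \left(150 - 44\right) = \left(-2\right) 49 \cdot 106 = \left(-98\right) 106 = -10388$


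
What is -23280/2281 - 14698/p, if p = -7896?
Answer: -75146371/9005388 ≈ -8.3446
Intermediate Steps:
-23280/2281 - 14698/p = -23280/2281 - 14698/(-7896) = -23280*1/2281 - 14698*(-1/7896) = -23280/2281 + 7349/3948 = -75146371/9005388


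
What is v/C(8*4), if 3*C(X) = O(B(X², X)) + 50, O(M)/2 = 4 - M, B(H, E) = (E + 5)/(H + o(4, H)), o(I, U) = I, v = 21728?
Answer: 11168192/9925 ≈ 1125.3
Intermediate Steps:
B(H, E) = (5 + E)/(4 + H) (B(H, E) = (E + 5)/(H + 4) = (5 + E)/(4 + H))
O(M) = 8 - 2*M (O(M) = 2*(4 - M) = 8 - 2*M)
C(X) = 58/3 - 2*(5 + X)/(3*(4 + X²)) (C(X) = ((8 - 2*(5 + X)/(4 + X²)) + 50)/3 = (58 - 2*(5 + X)/(4 + X²))/3 = 58/3 - 2*(5 + X)/(3*(4 + X²)))
v/C(8*4) = 21728/((2*(111 - 8*4 + 29*(8*4)²)/(3*(4 + (8*4)²)))) = 21728/((2*(111 - 1*32 + 29*32²)/(3*(4 + 32²)))) = 21728/((2*(111 - 32 + 29*1024)/(3*(4 + 1024)))) = 21728/(((⅔)*(111 - 32 + 29696)/1028)) = 21728/(((⅔)*(1/1028)*29775)) = 21728/(9925/514) = 21728*(514/9925) = 11168192/9925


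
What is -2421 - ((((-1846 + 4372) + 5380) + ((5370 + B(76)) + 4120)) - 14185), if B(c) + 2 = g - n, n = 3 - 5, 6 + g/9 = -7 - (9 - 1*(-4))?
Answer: -5398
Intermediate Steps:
g = -234 (g = -54 + 9*(-7 - (9 - 1*(-4))) = -54 + 9*(-7 - (9 + 4)) = -54 + 9*(-7 - 1*13) = -54 + 9*(-7 - 13) = -54 + 9*(-20) = -54 - 180 = -234)
n = -2
B(c) = -234 (B(c) = -2 + (-234 - 1*(-2)) = -2 + (-234 + 2) = -2 - 232 = -234)
-2421 - ((((-1846 + 4372) + 5380) + ((5370 + B(76)) + 4120)) - 14185) = -2421 - ((((-1846 + 4372) + 5380) + ((5370 - 234) + 4120)) - 14185) = -2421 - (((2526 + 5380) + (5136 + 4120)) - 14185) = -2421 - ((7906 + 9256) - 14185) = -2421 - (17162 - 14185) = -2421 - 1*2977 = -2421 - 2977 = -5398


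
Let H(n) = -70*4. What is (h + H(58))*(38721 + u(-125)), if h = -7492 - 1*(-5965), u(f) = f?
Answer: -69742972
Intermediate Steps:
H(n) = -280
h = -1527 (h = -7492 + 5965 = -1527)
(h + H(58))*(38721 + u(-125)) = (-1527 - 280)*(38721 - 125) = -1807*38596 = -69742972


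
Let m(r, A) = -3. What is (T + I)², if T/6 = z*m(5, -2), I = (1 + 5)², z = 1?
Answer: 324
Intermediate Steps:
I = 36 (I = 6² = 36)
T = -18 (T = 6*(1*(-3)) = 6*(-3) = -18)
(T + I)² = (-18 + 36)² = 18² = 324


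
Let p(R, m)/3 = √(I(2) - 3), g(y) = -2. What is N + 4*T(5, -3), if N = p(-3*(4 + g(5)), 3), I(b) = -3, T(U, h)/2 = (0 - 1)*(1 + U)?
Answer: -48 + 3*I*√6 ≈ -48.0 + 7.3485*I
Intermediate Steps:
T(U, h) = -2 - 2*U (T(U, h) = 2*((0 - 1)*(1 + U)) = 2*(-(1 + U)) = 2*(-1 - U) = -2 - 2*U)
p(R, m) = 3*I*√6 (p(R, m) = 3*√(-3 - 3) = 3*√(-6) = 3*(I*√6) = 3*I*√6)
N = 3*I*√6 ≈ 7.3485*I
N + 4*T(5, -3) = 3*I*√6 + 4*(-2 - 2*5) = 3*I*√6 + 4*(-2 - 10) = 3*I*√6 + 4*(-12) = 3*I*√6 - 48 = -48 + 3*I*√6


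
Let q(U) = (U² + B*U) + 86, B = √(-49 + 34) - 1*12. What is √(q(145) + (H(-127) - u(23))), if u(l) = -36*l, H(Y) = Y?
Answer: √(20072 + 145*I*√15) ≈ 141.69 + 1.982*I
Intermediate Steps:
B = -12 + I*√15 (B = √(-15) - 12 = I*√15 - 12 = -12 + I*√15 ≈ -12.0 + 3.873*I)
q(U) = 86 + U² + U*(-12 + I*√15) (q(U) = (U² + (-12 + I*√15)*U) + 86 = (U² + U*(-12 + I*√15)) + 86 = 86 + U² + U*(-12 + I*√15))
√(q(145) + (H(-127) - u(23))) = √((86 + 145² - 1*145*(12 - I*√15)) + (-127 - (-36)*23)) = √((86 + 21025 + (-1740 + 145*I*√15)) + (-127 - 1*(-828))) = √((19371 + 145*I*√15) + (-127 + 828)) = √((19371 + 145*I*√15) + 701) = √(20072 + 145*I*√15)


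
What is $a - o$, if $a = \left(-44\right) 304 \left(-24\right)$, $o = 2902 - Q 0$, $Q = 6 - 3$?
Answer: $321024$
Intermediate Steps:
$Q = 3$
$o = 0$ ($o = 2902 \left(-1\right) 3 \cdot 0 = 2902 \left(\left(-3\right) 0\right) = 2902 \cdot 0 = 0$)
$a = 321024$ ($a = \left(-13376\right) \left(-24\right) = 321024$)
$a - o = 321024 - 0 = 321024 + 0 = 321024$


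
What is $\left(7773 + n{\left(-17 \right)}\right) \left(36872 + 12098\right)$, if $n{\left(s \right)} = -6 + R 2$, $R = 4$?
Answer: $380741750$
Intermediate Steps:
$n{\left(s \right)} = 2$ ($n{\left(s \right)} = -6 + 4 \cdot 2 = -6 + 8 = 2$)
$\left(7773 + n{\left(-17 \right)}\right) \left(36872 + 12098\right) = \left(7773 + 2\right) \left(36872 + 12098\right) = 7775 \cdot 48970 = 380741750$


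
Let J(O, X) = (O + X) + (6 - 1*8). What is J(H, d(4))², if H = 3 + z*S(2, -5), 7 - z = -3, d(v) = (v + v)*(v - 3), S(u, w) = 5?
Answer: 3481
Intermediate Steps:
d(v) = 2*v*(-3 + v) (d(v) = (2*v)*(-3 + v) = 2*v*(-3 + v))
z = 10 (z = 7 - 1*(-3) = 7 + 3 = 10)
H = 53 (H = 3 + 10*5 = 3 + 50 = 53)
J(O, X) = -2 + O + X (J(O, X) = (O + X) + (6 - 8) = (O + X) - 2 = -2 + O + X)
J(H, d(4))² = (-2 + 53 + 2*4*(-3 + 4))² = (-2 + 53 + 2*4*1)² = (-2 + 53 + 8)² = 59² = 3481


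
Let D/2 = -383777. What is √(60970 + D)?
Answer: 2*I*√176646 ≈ 840.59*I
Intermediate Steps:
D = -767554 (D = 2*(-383777) = -767554)
√(60970 + D) = √(60970 - 767554) = √(-706584) = 2*I*√176646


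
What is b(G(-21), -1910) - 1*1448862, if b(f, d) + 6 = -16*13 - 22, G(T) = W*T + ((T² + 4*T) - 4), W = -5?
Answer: -1449098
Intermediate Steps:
G(T) = -4 + T² - T (G(T) = -5*T + ((T² + 4*T) - 4) = -5*T + (-4 + T² + 4*T) = -4 + T² - T)
b(f, d) = -236 (b(f, d) = -6 + (-16*13 - 22) = -6 + (-208 - 22) = -6 - 230 = -236)
b(G(-21), -1910) - 1*1448862 = -236 - 1*1448862 = -236 - 1448862 = -1449098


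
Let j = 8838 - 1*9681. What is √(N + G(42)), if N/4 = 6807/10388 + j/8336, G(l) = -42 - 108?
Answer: I*√22085586584679/386582 ≈ 12.157*I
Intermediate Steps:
j = -843 (j = 8838 - 9681 = -843)
G(l) = -150
N = 11996517/5412148 (N = 4*(6807/10388 - 843/8336) = 4*(11996517/21648592) = 11996517/5412148 ≈ 2.2166)
√(N + G(42)) = √(11996517/5412148 - 150) = √(-799825683/5412148) = I*√22085586584679/386582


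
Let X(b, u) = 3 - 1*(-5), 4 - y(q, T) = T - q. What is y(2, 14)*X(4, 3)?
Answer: -64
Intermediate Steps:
y(q, T) = 4 + q - T (y(q, T) = 4 - (T - q) = 4 + (q - T) = 4 + q - T)
X(b, u) = 8 (X(b, u) = 3 + 5 = 8)
y(2, 14)*X(4, 3) = (4 + 2 - 1*14)*8 = (4 + 2 - 14)*8 = -8*8 = -64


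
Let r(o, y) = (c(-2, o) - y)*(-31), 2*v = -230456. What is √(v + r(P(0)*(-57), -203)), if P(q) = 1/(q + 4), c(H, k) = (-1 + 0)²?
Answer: 4*I*√7597 ≈ 348.64*I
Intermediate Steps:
v = -115228 (v = (½)*(-230456) = -115228)
c(H, k) = 1 (c(H, k) = (-1)² = 1)
P(q) = 1/(4 + q)
r(o, y) = -31 + 31*y (r(o, y) = (1 - y)*(-31) = -31 + 31*y)
√(v + r(P(0)*(-57), -203)) = √(-115228 + (-31 + 31*(-203))) = √(-115228 + (-31 - 6293)) = √(-115228 - 6324) = √(-121552) = 4*I*√7597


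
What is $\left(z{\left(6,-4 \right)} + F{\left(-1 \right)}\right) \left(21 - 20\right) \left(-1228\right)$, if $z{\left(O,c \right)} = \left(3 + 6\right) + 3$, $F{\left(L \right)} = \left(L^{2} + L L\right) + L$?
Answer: $-15964$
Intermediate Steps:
$F{\left(L \right)} = L + 2 L^{2}$ ($F{\left(L \right)} = \left(L^{2} + L^{2}\right) + L = 2 L^{2} + L = L + 2 L^{2}$)
$z{\left(O,c \right)} = 12$ ($z{\left(O,c \right)} = 9 + 3 = 12$)
$\left(z{\left(6,-4 \right)} + F{\left(-1 \right)}\right) \left(21 - 20\right) \left(-1228\right) = \left(12 - \left(1 + 2 \left(-1\right)\right)\right) \left(21 - 20\right) \left(-1228\right) = \left(12 - \left(1 - 2\right)\right) 1 \left(-1228\right) = \left(12 - -1\right) 1 \left(-1228\right) = \left(12 + 1\right) 1 \left(-1228\right) = 13 \cdot 1 \left(-1228\right) = 13 \left(-1228\right) = -15964$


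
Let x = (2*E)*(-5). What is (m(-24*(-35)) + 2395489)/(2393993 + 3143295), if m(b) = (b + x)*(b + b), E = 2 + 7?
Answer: 3655489/5537288 ≈ 0.66016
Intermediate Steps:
E = 9
x = -90 (x = (2*9)*(-5) = 18*(-5) = -90)
m(b) = 2*b*(-90 + b) (m(b) = (b - 90)*(b + b) = (-90 + b)*(2*b) = 2*b*(-90 + b))
(m(-24*(-35)) + 2395489)/(2393993 + 3143295) = (2*(-24*(-35))*(-90 - 24*(-35)) + 2395489)/(2393993 + 3143295) = (2*840*(-90 + 840) + 2395489)/5537288 = (2*840*750 + 2395489)*(1/5537288) = (1260000 + 2395489)*(1/5537288) = 3655489*(1/5537288) = 3655489/5537288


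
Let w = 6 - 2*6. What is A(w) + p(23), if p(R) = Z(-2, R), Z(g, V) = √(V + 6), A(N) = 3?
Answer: 3 + √29 ≈ 8.3852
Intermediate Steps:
w = -6 (w = 6 - 12 = -6)
Z(g, V) = √(6 + V)
p(R) = √(6 + R)
A(w) + p(23) = 3 + √(6 + 23) = 3 + √29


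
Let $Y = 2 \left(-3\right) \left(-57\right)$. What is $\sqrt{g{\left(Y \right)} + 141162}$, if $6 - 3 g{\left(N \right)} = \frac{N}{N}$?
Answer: $\frac{\sqrt{1270473}}{3} \approx 375.72$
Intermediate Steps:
$Y = 342$ ($Y = \left(-6\right) \left(-57\right) = 342$)
$g{\left(N \right)} = \frac{5}{3}$ ($g{\left(N \right)} = 2 - \frac{N \frac{1}{N}}{3} = 2 - \frac{1}{3} = \frac{5}{3}$)
$\sqrt{g{\left(Y \right)} + 141162} = \sqrt{\frac{5}{3} + 141162} = \sqrt{\frac{423491}{3}} = \frac{\sqrt{1270473}}{3}$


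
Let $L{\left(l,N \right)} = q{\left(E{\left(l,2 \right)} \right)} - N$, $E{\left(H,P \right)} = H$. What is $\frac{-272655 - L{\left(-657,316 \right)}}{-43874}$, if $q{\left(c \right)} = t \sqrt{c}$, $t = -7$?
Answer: $\frac{272339}{43874} - \frac{21 i \sqrt{73}}{43874} \approx 6.2073 - 0.0040895 i$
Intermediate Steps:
$q{\left(c \right)} = - 7 \sqrt{c}$
$L{\left(l,N \right)} = - N - 7 \sqrt{l}$ ($L{\left(l,N \right)} = - 7 \sqrt{l} - N = - N - 7 \sqrt{l}$)
$\frac{-272655 - L{\left(-657,316 \right)}}{-43874} = \frac{-272655 - \left(\left(-1\right) 316 - 7 \sqrt{-657}\right)}{-43874} = \left(-272655 - \left(-316 - 7 \cdot 3 i \sqrt{73}\right)\right) \left(- \frac{1}{43874}\right) = \left(-272655 - \left(-316 - 21 i \sqrt{73}\right)\right) \left(- \frac{1}{43874}\right) = \left(-272655 + \left(316 + 21 i \sqrt{73}\right)\right) \left(- \frac{1}{43874}\right) = \left(-272339 + 21 i \sqrt{73}\right) \left(- \frac{1}{43874}\right) = \frac{272339}{43874} - \frac{21 i \sqrt{73}}{43874}$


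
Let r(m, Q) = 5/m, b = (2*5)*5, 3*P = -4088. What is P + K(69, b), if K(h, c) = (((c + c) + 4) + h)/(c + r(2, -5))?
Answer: -47578/35 ≈ -1359.4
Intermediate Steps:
P = -4088/3 (P = (⅓)*(-4088) = -4088/3 ≈ -1362.7)
b = 50 (b = 10*5 = 50)
K(h, c) = (4 + h + 2*c)/(5/2 + c) (K(h, c) = (((c + c) + 4) + h)/(c + 5/2) = ((2*c + 4) + h)/(c + 5*(½)) = ((4 + 2*c) + h)/(c + 5/2) = (4 + h + 2*c)/(5/2 + c))
P + K(69, b) = -4088/3 + 2*(4 + 69 + 2*50)/(5 + 2*50) = -4088/3 + 2*(4 + 69 + 100)/(5 + 100) = -4088/3 + 2*173/105 = -4088/3 + 2*(1/105)*173 = -4088/3 + 346/105 = -47578/35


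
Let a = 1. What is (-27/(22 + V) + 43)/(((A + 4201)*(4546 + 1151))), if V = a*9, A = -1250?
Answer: 1306/521167257 ≈ 2.5059e-6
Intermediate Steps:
V = 9 (V = 1*9 = 9)
(-27/(22 + V) + 43)/(((A + 4201)*(4546 + 1151))) = (-27/(22 + 9) + 43)/(((-1250 + 4201)*(4546 + 1151))) = (-27/31 + 43)/((2951*5697)) = ((1/31)*(-27) + 43)/16811847 = (-27/31 + 43)*(1/16811847) = (1306/31)*(1/16811847) = 1306/521167257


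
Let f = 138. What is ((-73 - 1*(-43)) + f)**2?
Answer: 11664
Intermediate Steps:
((-73 - 1*(-43)) + f)**2 = ((-73 - 1*(-43)) + 138)**2 = ((-73 + 43) + 138)**2 = (-30 + 138)**2 = 108**2 = 11664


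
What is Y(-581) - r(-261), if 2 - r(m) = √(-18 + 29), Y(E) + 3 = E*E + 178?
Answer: 337734 + √11 ≈ 3.3774e+5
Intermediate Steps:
Y(E) = 175 + E² (Y(E) = -3 + (E*E + 178) = -3 + (E² + 178) = -3 + (178 + E²) = 175 + E²)
r(m) = 2 - √11 (r(m) = 2 - √(-18 + 29) = 2 - √11)
Y(-581) - r(-261) = (175 + (-581)²) - (2 - √11) = (175 + 337561) + (-2 + √11) = 337736 + (-2 + √11) = 337734 + √11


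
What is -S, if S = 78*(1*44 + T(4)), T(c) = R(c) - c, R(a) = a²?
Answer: -4368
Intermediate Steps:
T(c) = c² - c
S = 4368 (S = 78*(1*44 + 4*(-1 + 4)) = 78*(44 + 4*3) = 78*(44 + 12) = 78*56 = 4368)
-S = -1*4368 = -4368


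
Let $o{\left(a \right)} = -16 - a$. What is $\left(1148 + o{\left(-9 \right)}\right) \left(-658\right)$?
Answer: $-750778$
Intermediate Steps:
$\left(1148 + o{\left(-9 \right)}\right) \left(-658\right) = \left(1148 - 7\right) \left(-658\right) = 1141 \left(-658\right) = -750778$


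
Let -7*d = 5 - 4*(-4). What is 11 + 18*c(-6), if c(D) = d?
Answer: -43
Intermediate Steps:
d = -3 (d = -(5 - 4*(-4))/7 = -(5 + 16)/7 = -⅐*21 = -3)
c(D) = -3
11 + 18*c(-6) = 11 + 18*(-3) = 11 - 54 = -43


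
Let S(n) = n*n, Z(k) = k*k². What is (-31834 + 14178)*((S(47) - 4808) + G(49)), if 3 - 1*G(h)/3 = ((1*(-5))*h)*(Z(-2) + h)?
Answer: -486334520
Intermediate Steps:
Z(k) = k³
S(n) = n²
G(h) = 9 + 15*h*(-8 + h) (G(h) = 9 - 3*(1*(-5))*h*((-2)³ + h) = 9 - 3*(-5*h)*(-8 + h) = 9 - (-15)*h*(-8 + h) = 9 + 15*h*(-8 + h))
(-31834 + 14178)*((S(47) - 4808) + G(49)) = (-31834 + 14178)*((47² - 4808) + (9 - 120*49 + 15*49²)) = -17656*((2209 - 4808) + (9 - 5880 + 15*2401)) = -17656*(-2599 + (9 - 5880 + 36015)) = -17656*(-2599 + 30144) = -17656*27545 = -486334520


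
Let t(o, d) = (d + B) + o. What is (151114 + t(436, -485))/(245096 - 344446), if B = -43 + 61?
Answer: -151083/99350 ≈ -1.5207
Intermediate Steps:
B = 18
t(o, d) = 18 + d + o (t(o, d) = (d + 18) + o = (18 + d) + o = 18 + d + o)
(151114 + t(436, -485))/(245096 - 344446) = (151114 + (18 - 485 + 436))/(245096 - 344446) = (151114 - 31)/(-99350) = 151083*(-1/99350) = -151083/99350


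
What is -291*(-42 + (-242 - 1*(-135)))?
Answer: 43359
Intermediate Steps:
-291*(-42 + (-242 - 1*(-135))) = -291*(-42 + (-242 + 135)) = -291*(-42 - 107) = -291*(-149) = 43359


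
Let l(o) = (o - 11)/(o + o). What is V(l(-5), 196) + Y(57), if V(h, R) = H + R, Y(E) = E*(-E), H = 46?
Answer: -3007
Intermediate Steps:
Y(E) = -E²
l(o) = (-11 + o)/(2*o) (l(o) = (-11 + o)/((2*o)) = (-11 + o)*(1/(2*o)) = (-11 + o)/(2*o))
V(h, R) = 46 + R
V(l(-5), 196) + Y(57) = (46 + 196) - 1*57² = 242 - 1*3249 = 242 - 3249 = -3007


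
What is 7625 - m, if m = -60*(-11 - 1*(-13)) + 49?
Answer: 7696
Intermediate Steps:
m = -71 (m = -60*(-11 + 13) + 49 = -60*2 + 49 = -120 + 49 = -71)
7625 - m = 7625 - 1*(-71) = 7625 + 71 = 7696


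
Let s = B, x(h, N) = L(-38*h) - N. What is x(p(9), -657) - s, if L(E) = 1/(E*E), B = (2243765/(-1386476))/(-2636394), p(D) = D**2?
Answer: 1896024850002661720963/2885882574535040808 ≈ 657.00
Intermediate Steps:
B = 2243765/3655297007544 (B = (2243765*(-1/1386476))*(-1/2636394) = -2243765/1386476*(-1/2636394) = 2243765/3655297007544 ≈ 6.1384e-7)
L(E) = E**(-2) (L(E) = 1/(E**2) = E**(-2))
x(h, N) = -N + 1/(1444*h**2) (x(h, N) = (-38*h)**(-2) - N = 1/(1444*h**2) - N = -N + 1/(1444*h**2))
s = 2243765/3655297007544 ≈ 6.1384e-7
x(p(9), -657) - s = (-1*(-657) + 1/(1444*(9**2)**2)) - 1*2243765/3655297007544 = (657 + (1/1444)/81**2) - 2243765/3655297007544 = (657 + (1/1444)*(1/6561)) - 2243765/3655297007544 = (657 + 1/9474084) - 2243765/3655297007544 = 6224473189/9474084 - 2243765/3655297007544 = 1896024850002661720963/2885882574535040808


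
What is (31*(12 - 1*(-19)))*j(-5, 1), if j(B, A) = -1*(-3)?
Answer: 2883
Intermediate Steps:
j(B, A) = 3
(31*(12 - 1*(-19)))*j(-5, 1) = (31*(12 - 1*(-19)))*3 = (31*(12 + 19))*3 = (31*31)*3 = 961*3 = 2883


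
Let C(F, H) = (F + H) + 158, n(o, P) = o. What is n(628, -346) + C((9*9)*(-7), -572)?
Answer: -353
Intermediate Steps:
C(F, H) = 158 + F + H
n(628, -346) + C((9*9)*(-7), -572) = 628 + (158 + (9*9)*(-7) - 572) = 628 + (158 + 81*(-7) - 572) = 628 + (158 - 567 - 572) = 628 - 981 = -353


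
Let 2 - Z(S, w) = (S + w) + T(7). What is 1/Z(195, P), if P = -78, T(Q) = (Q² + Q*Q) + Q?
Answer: -1/220 ≈ -0.0045455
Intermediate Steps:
T(Q) = Q + 2*Q² (T(Q) = (Q² + Q²) + Q = 2*Q² + Q = Q + 2*Q²)
Z(S, w) = -103 - S - w (Z(S, w) = 2 - ((S + w) + 7*(1 + 2*7)) = 2 - ((S + w) + 7*(1 + 14)) = 2 - ((S + w) + 7*15) = 2 - ((S + w) + 105) = 2 - (105 + S + w) = 2 + (-105 - S - w) = -103 - S - w)
1/Z(195, P) = 1/(-103 - 1*195 - 1*(-78)) = 1/(-103 - 195 + 78) = 1/(-220) = -1/220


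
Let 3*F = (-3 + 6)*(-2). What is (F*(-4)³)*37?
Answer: 4736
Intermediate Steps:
F = -2 (F = ((-3 + 6)*(-2))/3 = (3*(-2))/3 = (⅓)*(-6) = -2)
(F*(-4)³)*37 = -2*(-4)³*37 = -2*(-64)*37 = 128*37 = 4736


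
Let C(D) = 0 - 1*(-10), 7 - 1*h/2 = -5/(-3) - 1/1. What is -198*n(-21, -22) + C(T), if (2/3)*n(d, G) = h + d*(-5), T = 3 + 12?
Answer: -34937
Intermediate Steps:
h = 38/3 (h = 14 - 2*(-5/(-3) - 1/1) = 14 - 2*(-5*(-1/3) - 1*1) = 14 - 2*(5/3 - 1) = 14 - 2*2/3 = 14 - 4/3 = 38/3 ≈ 12.667)
T = 15
n(d, G) = 19 - 15*d/2 (n(d, G) = 3*(38/3 + d*(-5))/2 = 3*(38/3 - 5*d)/2 = 19 - 15*d/2)
C(D) = 10 (C(D) = 0 + 10 = 10)
-198*n(-21, -22) + C(T) = -198*(19 - 15/2*(-21)) + 10 = -198*(19 + 315/2) + 10 = -198*353/2 + 10 = -34947 + 10 = -34937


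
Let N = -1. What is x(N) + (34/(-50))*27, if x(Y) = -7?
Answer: -634/25 ≈ -25.360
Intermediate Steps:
x(N) + (34/(-50))*27 = -7 + (34/(-50))*27 = -7 + (34*(-1/50))*27 = -7 - 17/25*27 = -7 - 459/25 = -634/25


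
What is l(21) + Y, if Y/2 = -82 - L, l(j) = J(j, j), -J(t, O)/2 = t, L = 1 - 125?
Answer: 42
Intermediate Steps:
L = -124
J(t, O) = -2*t
l(j) = -2*j
Y = 84 (Y = 2*(-82 - 1*(-124)) = 2*(-82 + 124) = 2*42 = 84)
l(21) + Y = -2*21 + 84 = -42 + 84 = 42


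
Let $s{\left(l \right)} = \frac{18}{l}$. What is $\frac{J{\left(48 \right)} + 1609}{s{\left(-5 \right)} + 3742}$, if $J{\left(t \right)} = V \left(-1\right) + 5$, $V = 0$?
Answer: $\frac{4035}{9346} \approx 0.43174$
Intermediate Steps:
$J{\left(t \right)} = 5$ ($J{\left(t \right)} = 0 \left(-1\right) + 5 = 0 + 5 = 5$)
$\frac{J{\left(48 \right)} + 1609}{s{\left(-5 \right)} + 3742} = \frac{5 + 1609}{\frac{18}{-5} + 3742} = \frac{1614}{18 \left(- \frac{1}{5}\right) + 3742} = \frac{1614}{- \frac{18}{5} + 3742} = \frac{1614}{\frac{18692}{5}} = 1614 \cdot \frac{5}{18692} = \frac{4035}{9346}$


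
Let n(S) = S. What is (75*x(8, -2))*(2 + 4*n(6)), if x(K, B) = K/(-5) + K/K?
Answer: -1170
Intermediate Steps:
x(K, B) = 1 - K/5 (x(K, B) = K*(-⅕) + 1 = -K/5 + 1 = 1 - K/5)
(75*x(8, -2))*(2 + 4*n(6)) = (75*(1 - ⅕*8))*(2 + 4*6) = (75*(1 - 8/5))*(2 + 24) = (75*(-⅗))*26 = -45*26 = -1170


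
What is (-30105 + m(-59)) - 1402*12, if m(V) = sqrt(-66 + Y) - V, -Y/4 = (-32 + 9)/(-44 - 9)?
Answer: -46870 + I*sqrt(190270)/53 ≈ -46870.0 + 8.2302*I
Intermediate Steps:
Y = -92/53 (Y = -4*(-32 + 9)/(-44 - 9) = -(-92)/(-53) = -(-92)*(-1)/53 = -4*23/53 = -92/53 ≈ -1.7358)
m(V) = -V + I*sqrt(190270)/53 (m(V) = sqrt(-66 - 92/53) - V = sqrt(-3590/53) - V = I*sqrt(190270)/53 - V = -V + I*sqrt(190270)/53)
(-30105 + m(-59)) - 1402*12 = (-30105 + (-1*(-59) + I*sqrt(190270)/53)) - 1402*12 = (-30105 + (59 + I*sqrt(190270)/53)) - 16824 = (-30046 + I*sqrt(190270)/53) - 16824 = -46870 + I*sqrt(190270)/53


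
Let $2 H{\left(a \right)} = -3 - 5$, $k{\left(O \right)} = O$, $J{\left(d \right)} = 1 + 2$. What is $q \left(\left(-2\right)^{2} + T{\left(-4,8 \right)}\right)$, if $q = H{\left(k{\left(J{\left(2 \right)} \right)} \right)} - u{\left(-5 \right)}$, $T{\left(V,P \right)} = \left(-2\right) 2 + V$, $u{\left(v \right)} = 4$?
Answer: $32$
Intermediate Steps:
$J{\left(d \right)} = 3$
$T{\left(V,P \right)} = -4 + V$
$H{\left(a \right)} = -4$ ($H{\left(a \right)} = \frac{-3 - 5}{2} = \frac{1}{2} \left(-8\right) = -4$)
$q = -8$ ($q = -4 - 4 = -8$)
$q \left(\left(-2\right)^{2} + T{\left(-4,8 \right)}\right) = - 8 \left(\left(-2\right)^{2} - 8\right) = - 8 \left(4 - 8\right) = \left(-8\right) \left(-4\right) = 32$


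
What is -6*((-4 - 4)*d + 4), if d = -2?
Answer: -120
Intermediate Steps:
-6*((-4 - 4)*d + 4) = -6*((-4 - 4)*(-2) + 4) = -6*(-8*(-2) + 4) = -6*(16 + 4) = -6*20 = -120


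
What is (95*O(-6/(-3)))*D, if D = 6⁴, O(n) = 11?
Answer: 1354320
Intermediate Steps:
D = 1296
(95*O(-6/(-3)))*D = (95*11)*1296 = 1045*1296 = 1354320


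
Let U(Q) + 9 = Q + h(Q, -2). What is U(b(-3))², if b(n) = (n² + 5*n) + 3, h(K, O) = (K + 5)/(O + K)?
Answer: 3844/25 ≈ 153.76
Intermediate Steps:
h(K, O) = (5 + K)/(K + O)
b(n) = 3 + n² + 5*n
U(Q) = -9 + Q + (5 + Q)/(-2 + Q) (U(Q) = -9 + (Q + (5 + Q)/(Q - 2)) = -9 + (Q + (5 + Q)/(-2 + Q)) = -9 + Q + (5 + Q)/(-2 + Q))
U(b(-3))² = ((23 + (3 + (-3)² + 5*(-3))² - 10*(3 + (-3)² + 5*(-3)))/(-2 + (3 + (-3)² + 5*(-3))))² = ((23 + (3 + 9 - 15)² - 10*(3 + 9 - 15))/(-2 + (3 + 9 - 15)))² = ((23 + (-3)² - 10*(-3))/(-2 - 3))² = ((23 + 9 + 30)/(-5))² = (-⅕*62)² = (-62/5)² = 3844/25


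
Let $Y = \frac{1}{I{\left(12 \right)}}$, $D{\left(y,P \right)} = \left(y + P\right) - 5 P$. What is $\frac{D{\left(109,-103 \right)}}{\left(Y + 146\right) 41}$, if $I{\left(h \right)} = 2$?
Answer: $\frac{1042}{12013} \approx 0.086739$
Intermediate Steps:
$D{\left(y,P \right)} = y - 4 P$ ($D{\left(y,P \right)} = \left(P + y\right) - 5 P = y - 4 P$)
$Y = \frac{1}{2} \approx 0.5$
$\frac{D{\left(109,-103 \right)}}{\left(Y + 146\right) 41} = \frac{109 - -412}{\left(\frac{1}{2} + 146\right) 41} = \frac{109 + 412}{\frac{293}{2} \cdot 41} = \frac{521}{\frac{12013}{2}} = 521 \cdot \frac{2}{12013} = \frac{1042}{12013}$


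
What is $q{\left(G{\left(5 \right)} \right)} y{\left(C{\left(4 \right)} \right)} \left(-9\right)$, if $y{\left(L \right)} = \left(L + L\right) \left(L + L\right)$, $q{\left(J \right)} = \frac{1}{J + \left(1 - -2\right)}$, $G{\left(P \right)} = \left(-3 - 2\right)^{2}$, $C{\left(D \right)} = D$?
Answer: $- \frac{144}{7} \approx -20.571$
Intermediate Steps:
$G{\left(P \right)} = 25$ ($G{\left(P \right)} = \left(-5\right)^{2} = 25$)
$q{\left(J \right)} = \frac{1}{3 + J}$ ($q{\left(J \right)} = \frac{1}{J + \left(1 + 2\right)} = \frac{1}{J + 3} = \frac{1}{3 + J}$)
$y{\left(L \right)} = 4 L^{2}$ ($y{\left(L \right)} = 2 L 2 L = 4 L^{2}$)
$q{\left(G{\left(5 \right)} \right)} y{\left(C{\left(4 \right)} \right)} \left(-9\right) = \frac{4 \cdot 4^{2}}{3 + 25} \left(-9\right) = \frac{4 \cdot 16}{28} \left(-9\right) = \frac{1}{28} \cdot 64 \left(-9\right) = \frac{16}{7} \left(-9\right) = - \frac{144}{7}$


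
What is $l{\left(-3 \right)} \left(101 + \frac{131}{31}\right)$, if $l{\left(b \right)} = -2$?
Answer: $- \frac{6524}{31} \approx -210.45$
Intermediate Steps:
$l{\left(-3 \right)} \left(101 + \frac{131}{31}\right) = - 2 \left(101 + \frac{131}{31}\right) = \left(-2\right) \frac{3262}{31} = - \frac{6524}{31}$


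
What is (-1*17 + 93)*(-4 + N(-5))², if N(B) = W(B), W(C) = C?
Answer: 6156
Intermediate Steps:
N(B) = B
(-1*17 + 93)*(-4 + N(-5))² = (-1*17 + 93)*(-4 - 5)² = (-17 + 93)*(-9)² = 76*81 = 6156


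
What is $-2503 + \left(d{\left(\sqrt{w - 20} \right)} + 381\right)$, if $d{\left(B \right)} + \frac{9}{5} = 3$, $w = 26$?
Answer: $- \frac{10604}{5} \approx -2120.8$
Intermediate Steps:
$d{\left(B \right)} = \frac{6}{5}$ ($d{\left(B \right)} = - \frac{9}{5} + 3 = \frac{6}{5}$)
$-2503 + \left(d{\left(\sqrt{w - 20} \right)} + 381\right) = -2503 + \left(\frac{6}{5} + 381\right) = -2503 + \frac{1911}{5} = - \frac{10604}{5}$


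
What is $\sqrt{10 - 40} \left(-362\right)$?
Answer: $- 362 i \sqrt{30} \approx - 1982.8 i$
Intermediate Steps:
$\sqrt{10 - 40} \left(-362\right) = \sqrt{-30} \left(-362\right) = i \sqrt{30} \left(-362\right) = - 362 i \sqrt{30}$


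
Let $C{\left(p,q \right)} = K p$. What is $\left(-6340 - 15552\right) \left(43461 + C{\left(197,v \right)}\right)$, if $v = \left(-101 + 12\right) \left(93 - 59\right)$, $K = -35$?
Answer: $-800502872$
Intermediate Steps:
$v = -3026$ ($v = \left(-89\right) 34 = -3026$)
$C{\left(p,q \right)} = - 35 p$
$\left(-6340 - 15552\right) \left(43461 + C{\left(197,v \right)}\right) = \left(-6340 - 15552\right) \left(43461 - 6895\right) = - 21892 \left(43461 - 6895\right) = \left(-21892\right) 36566 = -800502872$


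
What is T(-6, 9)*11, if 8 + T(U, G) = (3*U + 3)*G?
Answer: -1573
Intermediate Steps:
T(U, G) = -8 + G*(3 + 3*U) (T(U, G) = -8 + (3*U + 3)*G = -8 + (3 + 3*U)*G = -8 + G*(3 + 3*U))
T(-6, 9)*11 = (-8 + 3*9 + 3*9*(-6))*11 = (-8 + 27 - 162)*11 = -143*11 = -1573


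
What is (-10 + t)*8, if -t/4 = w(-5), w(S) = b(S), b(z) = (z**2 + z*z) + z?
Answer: -1520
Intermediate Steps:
b(z) = z + 2*z**2 (b(z) = (z**2 + z**2) + z = 2*z**2 + z = z + 2*z**2)
w(S) = S*(1 + 2*S)
t = -180 (t = -(-20)*(1 + 2*(-5)) = -(-20)*(1 - 10) = -(-20)*(-9) = -4*45 = -180)
(-10 + t)*8 = (-10 - 180)*8 = -190*8 = -1520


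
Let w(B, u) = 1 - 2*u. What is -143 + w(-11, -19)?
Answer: -104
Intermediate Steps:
-143 + w(-11, -19) = -143 + (1 - 2*(-19)) = -143 + (1 + 38) = -143 + 39 = -104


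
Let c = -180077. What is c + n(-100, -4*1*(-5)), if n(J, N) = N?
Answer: -180057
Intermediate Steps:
c + n(-100, -4*1*(-5)) = -180077 - 4*1*(-5) = -180077 - 4*(-5) = -180077 + 20 = -180057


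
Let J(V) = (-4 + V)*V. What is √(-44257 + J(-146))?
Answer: I*√22357 ≈ 149.52*I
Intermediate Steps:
J(V) = V*(-4 + V)
√(-44257 + J(-146)) = √(-44257 - 146*(-4 - 146)) = √(-44257 - 146*(-150)) = √(-44257 + 21900) = √(-22357) = I*√22357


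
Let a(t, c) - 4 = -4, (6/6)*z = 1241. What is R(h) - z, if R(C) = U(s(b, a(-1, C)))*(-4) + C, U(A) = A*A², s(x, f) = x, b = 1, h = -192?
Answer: -1437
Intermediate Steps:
z = 1241
a(t, c) = 0 (a(t, c) = 4 - 4 = 0)
U(A) = A³
R(C) = -4 + C (R(C) = 1³*(-4) + C = 1*(-4) + C = -4 + C)
R(h) - z = (-4 - 192) - 1*1241 = -196 - 1241 = -1437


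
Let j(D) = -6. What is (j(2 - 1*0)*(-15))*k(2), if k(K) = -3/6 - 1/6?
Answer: -60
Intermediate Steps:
k(K) = -⅔ (k(K) = -3*⅙ - 1*⅙ = -½ - ⅙ = -⅔)
(j(2 - 1*0)*(-15))*k(2) = -6*(-15)*(-⅔) = 90*(-⅔) = -60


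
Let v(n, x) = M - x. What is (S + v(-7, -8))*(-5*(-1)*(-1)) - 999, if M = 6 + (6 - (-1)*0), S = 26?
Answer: -1229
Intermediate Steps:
M = 12 (M = 6 + (6 - 1*0) = 6 + (6 + 0) = 6 + 6 = 12)
v(n, x) = 12 - x
(S + v(-7, -8))*(-5*(-1)*(-1)) - 999 = (26 + (12 - 1*(-8)))*(-5*(-1)*(-1)) - 999 = (26 + (12 + 8))*(5*(-1)) - 999 = (26 + 20)*(-5) - 999 = 46*(-5) - 999 = -230 - 999 = -1229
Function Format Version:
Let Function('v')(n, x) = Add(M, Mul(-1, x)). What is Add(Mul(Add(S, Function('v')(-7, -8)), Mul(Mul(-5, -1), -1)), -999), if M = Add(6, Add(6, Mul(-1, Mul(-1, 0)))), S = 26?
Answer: -1229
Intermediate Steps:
M = 12 (M = Add(6, Add(6, Mul(-1, 0))) = Add(6, Add(6, 0)) = Add(6, 6) = 12)
Function('v')(n, x) = Add(12, Mul(-1, x))
Add(Mul(Add(S, Function('v')(-7, -8)), Mul(Mul(-5, -1), -1)), -999) = Add(Mul(Add(26, Add(12, Mul(-1, -8))), Mul(Mul(-5, -1), -1)), -999) = Add(Mul(Add(26, Add(12, 8)), Mul(5, -1)), -999) = Add(Mul(Add(26, 20), -5), -999) = Add(Mul(46, -5), -999) = Add(-230, -999) = -1229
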